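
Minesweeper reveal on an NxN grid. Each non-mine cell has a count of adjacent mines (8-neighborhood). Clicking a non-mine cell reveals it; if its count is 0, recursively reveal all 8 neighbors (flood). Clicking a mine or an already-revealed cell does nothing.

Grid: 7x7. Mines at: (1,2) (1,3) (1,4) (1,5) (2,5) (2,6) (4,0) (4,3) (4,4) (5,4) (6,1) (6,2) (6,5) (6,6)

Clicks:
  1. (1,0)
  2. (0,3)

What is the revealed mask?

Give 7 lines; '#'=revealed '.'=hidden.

Answer: ##.#...
##.....
##.....
##.....
.......
.......
.......

Derivation:
Click 1 (1,0) count=0: revealed 8 new [(0,0) (0,1) (1,0) (1,1) (2,0) (2,1) (3,0) (3,1)] -> total=8
Click 2 (0,3) count=3: revealed 1 new [(0,3)] -> total=9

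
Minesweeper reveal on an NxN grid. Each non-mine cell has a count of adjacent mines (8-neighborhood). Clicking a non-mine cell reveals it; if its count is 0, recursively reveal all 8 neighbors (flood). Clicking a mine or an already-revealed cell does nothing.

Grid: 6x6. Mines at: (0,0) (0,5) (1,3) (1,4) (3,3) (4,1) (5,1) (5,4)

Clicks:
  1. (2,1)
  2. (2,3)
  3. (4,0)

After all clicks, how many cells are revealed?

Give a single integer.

Click 1 (2,1) count=0: revealed 9 new [(1,0) (1,1) (1,2) (2,0) (2,1) (2,2) (3,0) (3,1) (3,2)] -> total=9
Click 2 (2,3) count=3: revealed 1 new [(2,3)] -> total=10
Click 3 (4,0) count=2: revealed 1 new [(4,0)] -> total=11

Answer: 11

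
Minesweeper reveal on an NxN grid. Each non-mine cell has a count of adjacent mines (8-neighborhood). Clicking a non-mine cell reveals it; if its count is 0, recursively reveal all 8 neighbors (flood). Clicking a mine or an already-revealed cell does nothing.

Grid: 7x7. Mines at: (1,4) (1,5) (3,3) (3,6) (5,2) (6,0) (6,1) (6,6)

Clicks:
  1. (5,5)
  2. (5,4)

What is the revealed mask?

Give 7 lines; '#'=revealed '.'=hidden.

Click 1 (5,5) count=1: revealed 1 new [(5,5)] -> total=1
Click 2 (5,4) count=0: revealed 8 new [(4,3) (4,4) (4,5) (5,3) (5,4) (6,3) (6,4) (6,5)] -> total=9

Answer: .......
.......
.......
.......
...###.
...###.
...###.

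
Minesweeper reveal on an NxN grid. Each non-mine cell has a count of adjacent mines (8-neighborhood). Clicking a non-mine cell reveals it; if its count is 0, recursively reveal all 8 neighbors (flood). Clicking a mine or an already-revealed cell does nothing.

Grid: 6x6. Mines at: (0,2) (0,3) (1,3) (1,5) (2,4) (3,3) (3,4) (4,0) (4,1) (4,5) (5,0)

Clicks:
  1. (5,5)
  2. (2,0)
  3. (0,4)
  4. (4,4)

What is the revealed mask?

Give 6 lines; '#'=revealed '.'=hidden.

Click 1 (5,5) count=1: revealed 1 new [(5,5)] -> total=1
Click 2 (2,0) count=0: revealed 11 new [(0,0) (0,1) (1,0) (1,1) (1,2) (2,0) (2,1) (2,2) (3,0) (3,1) (3,2)] -> total=12
Click 3 (0,4) count=3: revealed 1 new [(0,4)] -> total=13
Click 4 (4,4) count=3: revealed 1 new [(4,4)] -> total=14

Answer: ##..#.
###...
###...
###...
....#.
.....#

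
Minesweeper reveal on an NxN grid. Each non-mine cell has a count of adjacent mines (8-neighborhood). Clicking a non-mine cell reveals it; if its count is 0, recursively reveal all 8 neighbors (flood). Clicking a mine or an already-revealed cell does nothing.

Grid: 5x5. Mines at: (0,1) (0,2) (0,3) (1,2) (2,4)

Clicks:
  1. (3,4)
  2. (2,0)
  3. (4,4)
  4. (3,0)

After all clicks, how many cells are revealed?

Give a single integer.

Answer: 16

Derivation:
Click 1 (3,4) count=1: revealed 1 new [(3,4)] -> total=1
Click 2 (2,0) count=0: revealed 15 new [(1,0) (1,1) (2,0) (2,1) (2,2) (2,3) (3,0) (3,1) (3,2) (3,3) (4,0) (4,1) (4,2) (4,3) (4,4)] -> total=16
Click 3 (4,4) count=0: revealed 0 new [(none)] -> total=16
Click 4 (3,0) count=0: revealed 0 new [(none)] -> total=16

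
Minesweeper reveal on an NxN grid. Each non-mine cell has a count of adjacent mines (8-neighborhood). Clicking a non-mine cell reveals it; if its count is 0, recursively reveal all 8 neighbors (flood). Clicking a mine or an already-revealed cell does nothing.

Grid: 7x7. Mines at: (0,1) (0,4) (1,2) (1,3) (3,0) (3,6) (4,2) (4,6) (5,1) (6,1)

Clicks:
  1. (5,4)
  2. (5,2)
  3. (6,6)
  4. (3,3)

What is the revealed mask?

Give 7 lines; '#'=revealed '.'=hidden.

Answer: .......
.......
...###.
...###.
...###.
..#####
..#####

Derivation:
Click 1 (5,4) count=0: revealed 19 new [(2,3) (2,4) (2,5) (3,3) (3,4) (3,5) (4,3) (4,4) (4,5) (5,2) (5,3) (5,4) (5,5) (5,6) (6,2) (6,3) (6,4) (6,5) (6,6)] -> total=19
Click 2 (5,2) count=3: revealed 0 new [(none)] -> total=19
Click 3 (6,6) count=0: revealed 0 new [(none)] -> total=19
Click 4 (3,3) count=1: revealed 0 new [(none)] -> total=19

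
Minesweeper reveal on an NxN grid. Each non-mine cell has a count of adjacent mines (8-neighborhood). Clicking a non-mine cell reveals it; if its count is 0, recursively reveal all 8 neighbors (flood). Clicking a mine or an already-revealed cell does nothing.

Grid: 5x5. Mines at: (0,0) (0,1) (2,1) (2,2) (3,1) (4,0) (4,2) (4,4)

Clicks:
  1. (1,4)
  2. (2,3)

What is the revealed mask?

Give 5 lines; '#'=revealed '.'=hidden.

Click 1 (1,4) count=0: revealed 10 new [(0,2) (0,3) (0,4) (1,2) (1,3) (1,4) (2,3) (2,4) (3,3) (3,4)] -> total=10
Click 2 (2,3) count=1: revealed 0 new [(none)] -> total=10

Answer: ..###
..###
...##
...##
.....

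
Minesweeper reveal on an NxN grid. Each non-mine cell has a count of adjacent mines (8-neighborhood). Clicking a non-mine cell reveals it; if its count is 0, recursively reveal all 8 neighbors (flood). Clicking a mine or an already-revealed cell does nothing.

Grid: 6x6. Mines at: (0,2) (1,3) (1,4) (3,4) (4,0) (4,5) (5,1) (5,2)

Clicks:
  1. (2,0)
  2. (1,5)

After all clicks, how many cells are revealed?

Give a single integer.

Click 1 (2,0) count=0: revealed 16 new [(0,0) (0,1) (1,0) (1,1) (1,2) (2,0) (2,1) (2,2) (2,3) (3,0) (3,1) (3,2) (3,3) (4,1) (4,2) (4,3)] -> total=16
Click 2 (1,5) count=1: revealed 1 new [(1,5)] -> total=17

Answer: 17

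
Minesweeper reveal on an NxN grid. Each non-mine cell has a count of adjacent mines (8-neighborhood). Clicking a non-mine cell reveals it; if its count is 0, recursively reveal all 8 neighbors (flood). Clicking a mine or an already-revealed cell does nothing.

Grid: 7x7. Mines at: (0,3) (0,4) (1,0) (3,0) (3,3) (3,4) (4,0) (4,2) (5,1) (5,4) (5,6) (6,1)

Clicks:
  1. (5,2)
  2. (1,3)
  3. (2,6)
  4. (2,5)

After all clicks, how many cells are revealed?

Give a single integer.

Answer: 12

Derivation:
Click 1 (5,2) count=3: revealed 1 new [(5,2)] -> total=1
Click 2 (1,3) count=2: revealed 1 new [(1,3)] -> total=2
Click 3 (2,6) count=0: revealed 10 new [(0,5) (0,6) (1,5) (1,6) (2,5) (2,6) (3,5) (3,6) (4,5) (4,6)] -> total=12
Click 4 (2,5) count=1: revealed 0 new [(none)] -> total=12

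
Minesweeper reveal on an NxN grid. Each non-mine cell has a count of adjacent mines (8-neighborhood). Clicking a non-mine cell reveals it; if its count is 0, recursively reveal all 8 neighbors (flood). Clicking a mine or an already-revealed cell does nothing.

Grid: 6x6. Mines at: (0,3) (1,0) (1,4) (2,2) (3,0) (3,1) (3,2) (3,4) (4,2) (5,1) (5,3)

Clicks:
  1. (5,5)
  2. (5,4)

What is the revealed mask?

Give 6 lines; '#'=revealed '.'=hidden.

Answer: ......
......
......
......
....##
....##

Derivation:
Click 1 (5,5) count=0: revealed 4 new [(4,4) (4,5) (5,4) (5,5)] -> total=4
Click 2 (5,4) count=1: revealed 0 new [(none)] -> total=4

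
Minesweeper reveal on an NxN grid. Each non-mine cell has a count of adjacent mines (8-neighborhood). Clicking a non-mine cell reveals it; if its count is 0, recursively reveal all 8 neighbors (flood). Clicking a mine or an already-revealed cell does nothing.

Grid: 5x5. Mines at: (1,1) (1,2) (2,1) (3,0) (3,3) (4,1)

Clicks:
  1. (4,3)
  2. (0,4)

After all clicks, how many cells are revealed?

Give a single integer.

Click 1 (4,3) count=1: revealed 1 new [(4,3)] -> total=1
Click 2 (0,4) count=0: revealed 6 new [(0,3) (0,4) (1,3) (1,4) (2,3) (2,4)] -> total=7

Answer: 7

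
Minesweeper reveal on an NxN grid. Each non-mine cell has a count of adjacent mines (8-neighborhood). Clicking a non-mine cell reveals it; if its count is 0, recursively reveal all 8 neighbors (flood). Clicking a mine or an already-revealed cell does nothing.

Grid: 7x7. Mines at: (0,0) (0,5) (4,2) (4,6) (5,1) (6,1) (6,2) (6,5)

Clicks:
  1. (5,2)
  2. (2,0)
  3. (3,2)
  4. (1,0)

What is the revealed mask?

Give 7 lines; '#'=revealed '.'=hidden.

Click 1 (5,2) count=4: revealed 1 new [(5,2)] -> total=1
Click 2 (2,0) count=0: revealed 33 new [(0,1) (0,2) (0,3) (0,4) (1,0) (1,1) (1,2) (1,3) (1,4) (1,5) (1,6) (2,0) (2,1) (2,2) (2,3) (2,4) (2,5) (2,6) (3,0) (3,1) (3,2) (3,3) (3,4) (3,5) (3,6) (4,0) (4,1) (4,3) (4,4) (4,5) (5,3) (5,4) (5,5)] -> total=34
Click 3 (3,2) count=1: revealed 0 new [(none)] -> total=34
Click 4 (1,0) count=1: revealed 0 new [(none)] -> total=34

Answer: .####..
#######
#######
#######
##.###.
..####.
.......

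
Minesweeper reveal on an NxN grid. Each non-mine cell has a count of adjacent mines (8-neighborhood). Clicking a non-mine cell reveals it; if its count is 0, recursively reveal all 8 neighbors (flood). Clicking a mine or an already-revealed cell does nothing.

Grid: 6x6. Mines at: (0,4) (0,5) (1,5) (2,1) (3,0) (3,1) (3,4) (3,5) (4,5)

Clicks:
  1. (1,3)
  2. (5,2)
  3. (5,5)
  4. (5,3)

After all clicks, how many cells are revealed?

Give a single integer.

Answer: 12

Derivation:
Click 1 (1,3) count=1: revealed 1 new [(1,3)] -> total=1
Click 2 (5,2) count=0: revealed 10 new [(4,0) (4,1) (4,2) (4,3) (4,4) (5,0) (5,1) (5,2) (5,3) (5,4)] -> total=11
Click 3 (5,5) count=1: revealed 1 new [(5,5)] -> total=12
Click 4 (5,3) count=0: revealed 0 new [(none)] -> total=12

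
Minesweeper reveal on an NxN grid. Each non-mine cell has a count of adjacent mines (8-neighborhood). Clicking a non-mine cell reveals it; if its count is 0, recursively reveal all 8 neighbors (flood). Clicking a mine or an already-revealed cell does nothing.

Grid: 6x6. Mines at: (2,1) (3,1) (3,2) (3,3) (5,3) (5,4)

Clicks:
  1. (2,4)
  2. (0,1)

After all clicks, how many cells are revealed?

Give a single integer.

Click 1 (2,4) count=1: revealed 1 new [(2,4)] -> total=1
Click 2 (0,1) count=0: revealed 19 new [(0,0) (0,1) (0,2) (0,3) (0,4) (0,5) (1,0) (1,1) (1,2) (1,3) (1,4) (1,5) (2,2) (2,3) (2,5) (3,4) (3,5) (4,4) (4,5)] -> total=20

Answer: 20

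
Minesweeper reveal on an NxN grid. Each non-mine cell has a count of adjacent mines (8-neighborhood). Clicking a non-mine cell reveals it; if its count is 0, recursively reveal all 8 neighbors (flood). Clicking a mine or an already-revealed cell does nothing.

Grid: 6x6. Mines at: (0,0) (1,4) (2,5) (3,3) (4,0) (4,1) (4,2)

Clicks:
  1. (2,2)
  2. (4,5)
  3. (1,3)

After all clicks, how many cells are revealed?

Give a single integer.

Answer: 10

Derivation:
Click 1 (2,2) count=1: revealed 1 new [(2,2)] -> total=1
Click 2 (4,5) count=0: revealed 8 new [(3,4) (3,5) (4,3) (4,4) (4,5) (5,3) (5,4) (5,5)] -> total=9
Click 3 (1,3) count=1: revealed 1 new [(1,3)] -> total=10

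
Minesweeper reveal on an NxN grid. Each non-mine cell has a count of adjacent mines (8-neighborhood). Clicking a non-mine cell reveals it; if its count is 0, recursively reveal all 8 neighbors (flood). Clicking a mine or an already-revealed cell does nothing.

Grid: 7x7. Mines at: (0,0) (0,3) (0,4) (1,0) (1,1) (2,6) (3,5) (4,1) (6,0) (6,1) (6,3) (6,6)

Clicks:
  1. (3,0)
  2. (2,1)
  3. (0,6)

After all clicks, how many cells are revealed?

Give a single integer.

Click 1 (3,0) count=1: revealed 1 new [(3,0)] -> total=1
Click 2 (2,1) count=2: revealed 1 new [(2,1)] -> total=2
Click 3 (0,6) count=0: revealed 4 new [(0,5) (0,6) (1,5) (1,6)] -> total=6

Answer: 6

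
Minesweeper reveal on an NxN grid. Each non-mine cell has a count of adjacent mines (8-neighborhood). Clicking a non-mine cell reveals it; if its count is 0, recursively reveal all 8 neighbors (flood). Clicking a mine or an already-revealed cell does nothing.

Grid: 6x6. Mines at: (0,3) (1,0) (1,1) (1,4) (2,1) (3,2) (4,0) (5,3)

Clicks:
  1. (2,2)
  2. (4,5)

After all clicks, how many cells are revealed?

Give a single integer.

Click 1 (2,2) count=3: revealed 1 new [(2,2)] -> total=1
Click 2 (4,5) count=0: revealed 11 new [(2,3) (2,4) (2,5) (3,3) (3,4) (3,5) (4,3) (4,4) (4,5) (5,4) (5,5)] -> total=12

Answer: 12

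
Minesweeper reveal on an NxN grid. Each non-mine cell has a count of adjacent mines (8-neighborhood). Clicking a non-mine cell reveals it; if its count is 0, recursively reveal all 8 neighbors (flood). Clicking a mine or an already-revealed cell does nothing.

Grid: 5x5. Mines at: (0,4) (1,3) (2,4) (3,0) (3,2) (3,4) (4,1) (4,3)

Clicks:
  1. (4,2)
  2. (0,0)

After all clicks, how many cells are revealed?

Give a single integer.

Click 1 (4,2) count=3: revealed 1 new [(4,2)] -> total=1
Click 2 (0,0) count=0: revealed 9 new [(0,0) (0,1) (0,2) (1,0) (1,1) (1,2) (2,0) (2,1) (2,2)] -> total=10

Answer: 10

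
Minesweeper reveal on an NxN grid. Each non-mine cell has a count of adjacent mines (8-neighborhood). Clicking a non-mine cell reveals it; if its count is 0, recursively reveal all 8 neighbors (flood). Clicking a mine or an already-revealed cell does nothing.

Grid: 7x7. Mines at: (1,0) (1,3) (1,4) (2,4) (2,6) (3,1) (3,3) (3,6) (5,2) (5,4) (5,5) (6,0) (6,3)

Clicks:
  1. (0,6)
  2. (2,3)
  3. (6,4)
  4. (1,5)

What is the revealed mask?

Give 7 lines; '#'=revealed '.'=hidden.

Answer: .....##
.....##
...#...
.......
.......
.......
....#..

Derivation:
Click 1 (0,6) count=0: revealed 4 new [(0,5) (0,6) (1,5) (1,6)] -> total=4
Click 2 (2,3) count=4: revealed 1 new [(2,3)] -> total=5
Click 3 (6,4) count=3: revealed 1 new [(6,4)] -> total=6
Click 4 (1,5) count=3: revealed 0 new [(none)] -> total=6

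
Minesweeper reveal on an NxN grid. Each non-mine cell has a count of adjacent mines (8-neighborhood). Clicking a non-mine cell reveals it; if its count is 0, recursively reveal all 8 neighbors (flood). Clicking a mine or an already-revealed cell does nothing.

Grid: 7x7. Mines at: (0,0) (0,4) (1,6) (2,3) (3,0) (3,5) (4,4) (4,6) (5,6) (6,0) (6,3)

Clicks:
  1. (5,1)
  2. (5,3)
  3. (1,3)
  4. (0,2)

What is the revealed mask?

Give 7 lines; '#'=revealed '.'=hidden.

Click 1 (5,1) count=1: revealed 1 new [(5,1)] -> total=1
Click 2 (5,3) count=2: revealed 1 new [(5,3)] -> total=2
Click 3 (1,3) count=2: revealed 1 new [(1,3)] -> total=3
Click 4 (0,2) count=0: revealed 5 new [(0,1) (0,2) (0,3) (1,1) (1,2)] -> total=8

Answer: .###...
.###...
.......
.......
.......
.#.#...
.......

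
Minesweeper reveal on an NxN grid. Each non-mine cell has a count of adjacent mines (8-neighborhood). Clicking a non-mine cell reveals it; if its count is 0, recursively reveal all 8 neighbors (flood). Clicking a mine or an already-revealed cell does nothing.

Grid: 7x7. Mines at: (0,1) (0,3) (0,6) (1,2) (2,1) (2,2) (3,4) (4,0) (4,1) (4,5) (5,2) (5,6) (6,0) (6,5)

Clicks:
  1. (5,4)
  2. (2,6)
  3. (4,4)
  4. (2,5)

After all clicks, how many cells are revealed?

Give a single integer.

Answer: 8

Derivation:
Click 1 (5,4) count=2: revealed 1 new [(5,4)] -> total=1
Click 2 (2,6) count=0: revealed 6 new [(1,5) (1,6) (2,5) (2,6) (3,5) (3,6)] -> total=7
Click 3 (4,4) count=2: revealed 1 new [(4,4)] -> total=8
Click 4 (2,5) count=1: revealed 0 new [(none)] -> total=8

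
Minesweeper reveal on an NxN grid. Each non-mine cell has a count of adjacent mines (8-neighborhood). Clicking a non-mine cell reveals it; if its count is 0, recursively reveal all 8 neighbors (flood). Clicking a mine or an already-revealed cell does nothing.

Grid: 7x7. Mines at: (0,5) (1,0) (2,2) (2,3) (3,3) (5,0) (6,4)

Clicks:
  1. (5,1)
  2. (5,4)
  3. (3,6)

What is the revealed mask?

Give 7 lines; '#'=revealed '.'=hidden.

Click 1 (5,1) count=1: revealed 1 new [(5,1)] -> total=1
Click 2 (5,4) count=1: revealed 1 new [(5,4)] -> total=2
Click 3 (3,6) count=0: revealed 16 new [(1,4) (1,5) (1,6) (2,4) (2,5) (2,6) (3,4) (3,5) (3,6) (4,4) (4,5) (4,6) (5,5) (5,6) (6,5) (6,6)] -> total=18

Answer: .......
....###
....###
....###
....###
.#..###
.....##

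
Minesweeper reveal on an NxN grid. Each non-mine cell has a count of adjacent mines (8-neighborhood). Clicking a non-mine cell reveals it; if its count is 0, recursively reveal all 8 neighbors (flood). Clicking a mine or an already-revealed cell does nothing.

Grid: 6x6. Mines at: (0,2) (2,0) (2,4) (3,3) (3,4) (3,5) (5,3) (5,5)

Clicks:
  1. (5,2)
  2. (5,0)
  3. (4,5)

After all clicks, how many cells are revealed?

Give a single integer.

Answer: 10

Derivation:
Click 1 (5,2) count=1: revealed 1 new [(5,2)] -> total=1
Click 2 (5,0) count=0: revealed 8 new [(3,0) (3,1) (3,2) (4,0) (4,1) (4,2) (5,0) (5,1)] -> total=9
Click 3 (4,5) count=3: revealed 1 new [(4,5)] -> total=10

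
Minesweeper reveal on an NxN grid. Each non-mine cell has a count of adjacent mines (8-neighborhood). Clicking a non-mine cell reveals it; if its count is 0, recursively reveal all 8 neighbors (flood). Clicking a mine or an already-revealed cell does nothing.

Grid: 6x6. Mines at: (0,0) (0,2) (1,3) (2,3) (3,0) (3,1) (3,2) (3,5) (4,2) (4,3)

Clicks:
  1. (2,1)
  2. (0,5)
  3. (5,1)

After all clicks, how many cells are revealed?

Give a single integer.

Answer: 8

Derivation:
Click 1 (2,1) count=3: revealed 1 new [(2,1)] -> total=1
Click 2 (0,5) count=0: revealed 6 new [(0,4) (0,5) (1,4) (1,5) (2,4) (2,5)] -> total=7
Click 3 (5,1) count=1: revealed 1 new [(5,1)] -> total=8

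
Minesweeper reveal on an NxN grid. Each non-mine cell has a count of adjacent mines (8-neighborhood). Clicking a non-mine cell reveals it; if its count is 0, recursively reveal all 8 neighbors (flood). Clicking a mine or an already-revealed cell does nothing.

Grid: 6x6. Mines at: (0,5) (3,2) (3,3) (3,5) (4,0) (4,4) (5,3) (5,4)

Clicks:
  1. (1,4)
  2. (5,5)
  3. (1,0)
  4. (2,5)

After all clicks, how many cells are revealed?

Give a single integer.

Click 1 (1,4) count=1: revealed 1 new [(1,4)] -> total=1
Click 2 (5,5) count=2: revealed 1 new [(5,5)] -> total=2
Click 3 (1,0) count=0: revealed 16 new [(0,0) (0,1) (0,2) (0,3) (0,4) (1,0) (1,1) (1,2) (1,3) (2,0) (2,1) (2,2) (2,3) (2,4) (3,0) (3,1)] -> total=18
Click 4 (2,5) count=1: revealed 1 new [(2,5)] -> total=19

Answer: 19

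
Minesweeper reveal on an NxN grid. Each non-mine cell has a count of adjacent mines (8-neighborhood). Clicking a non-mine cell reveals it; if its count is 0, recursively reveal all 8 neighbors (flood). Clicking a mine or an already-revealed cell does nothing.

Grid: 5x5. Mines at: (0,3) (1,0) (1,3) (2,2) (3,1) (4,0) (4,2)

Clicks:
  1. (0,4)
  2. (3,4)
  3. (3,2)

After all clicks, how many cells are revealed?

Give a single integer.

Answer: 8

Derivation:
Click 1 (0,4) count=2: revealed 1 new [(0,4)] -> total=1
Click 2 (3,4) count=0: revealed 6 new [(2,3) (2,4) (3,3) (3,4) (4,3) (4,4)] -> total=7
Click 3 (3,2) count=3: revealed 1 new [(3,2)] -> total=8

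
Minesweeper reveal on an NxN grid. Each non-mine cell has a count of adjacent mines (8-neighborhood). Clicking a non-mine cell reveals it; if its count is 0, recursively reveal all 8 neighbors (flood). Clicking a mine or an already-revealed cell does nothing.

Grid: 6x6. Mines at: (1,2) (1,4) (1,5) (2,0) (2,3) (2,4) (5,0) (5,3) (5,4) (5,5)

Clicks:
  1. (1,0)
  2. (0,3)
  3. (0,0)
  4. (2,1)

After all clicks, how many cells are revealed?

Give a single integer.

Click 1 (1,0) count=1: revealed 1 new [(1,0)] -> total=1
Click 2 (0,3) count=2: revealed 1 new [(0,3)] -> total=2
Click 3 (0,0) count=0: revealed 3 new [(0,0) (0,1) (1,1)] -> total=5
Click 4 (2,1) count=2: revealed 1 new [(2,1)] -> total=6

Answer: 6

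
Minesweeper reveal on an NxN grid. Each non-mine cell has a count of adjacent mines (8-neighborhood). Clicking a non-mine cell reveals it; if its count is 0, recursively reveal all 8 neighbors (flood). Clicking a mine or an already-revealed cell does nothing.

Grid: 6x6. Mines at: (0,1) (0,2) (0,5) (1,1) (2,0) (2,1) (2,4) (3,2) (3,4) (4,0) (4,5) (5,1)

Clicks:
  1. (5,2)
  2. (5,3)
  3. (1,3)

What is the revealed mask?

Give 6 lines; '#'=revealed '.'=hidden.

Answer: ......
...#..
......
......
..###.
..###.

Derivation:
Click 1 (5,2) count=1: revealed 1 new [(5,2)] -> total=1
Click 2 (5,3) count=0: revealed 5 new [(4,2) (4,3) (4,4) (5,3) (5,4)] -> total=6
Click 3 (1,3) count=2: revealed 1 new [(1,3)] -> total=7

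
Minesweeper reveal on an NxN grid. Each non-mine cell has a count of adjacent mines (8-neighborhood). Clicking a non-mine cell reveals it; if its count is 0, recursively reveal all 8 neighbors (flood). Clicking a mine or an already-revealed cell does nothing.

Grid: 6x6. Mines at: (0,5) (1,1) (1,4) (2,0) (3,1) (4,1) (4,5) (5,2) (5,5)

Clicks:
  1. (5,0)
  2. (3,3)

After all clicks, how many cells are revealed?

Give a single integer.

Click 1 (5,0) count=1: revealed 1 new [(5,0)] -> total=1
Click 2 (3,3) count=0: revealed 9 new [(2,2) (2,3) (2,4) (3,2) (3,3) (3,4) (4,2) (4,3) (4,4)] -> total=10

Answer: 10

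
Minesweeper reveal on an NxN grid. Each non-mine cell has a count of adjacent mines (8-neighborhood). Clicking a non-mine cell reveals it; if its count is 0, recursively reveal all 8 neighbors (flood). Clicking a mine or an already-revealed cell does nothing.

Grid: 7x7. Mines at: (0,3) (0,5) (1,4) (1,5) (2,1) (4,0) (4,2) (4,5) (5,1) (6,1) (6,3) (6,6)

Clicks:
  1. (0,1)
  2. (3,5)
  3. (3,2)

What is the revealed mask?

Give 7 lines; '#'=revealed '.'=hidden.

Answer: ###....
###....
.......
..#..#.
.......
.......
.......

Derivation:
Click 1 (0,1) count=0: revealed 6 new [(0,0) (0,1) (0,2) (1,0) (1,1) (1,2)] -> total=6
Click 2 (3,5) count=1: revealed 1 new [(3,5)] -> total=7
Click 3 (3,2) count=2: revealed 1 new [(3,2)] -> total=8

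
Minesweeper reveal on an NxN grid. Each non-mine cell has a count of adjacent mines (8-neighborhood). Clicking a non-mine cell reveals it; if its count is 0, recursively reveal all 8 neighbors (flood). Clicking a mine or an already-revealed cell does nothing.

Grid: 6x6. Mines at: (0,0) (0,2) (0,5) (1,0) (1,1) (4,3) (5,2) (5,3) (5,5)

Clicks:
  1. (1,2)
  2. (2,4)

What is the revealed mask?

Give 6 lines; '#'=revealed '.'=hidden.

Click 1 (1,2) count=2: revealed 1 new [(1,2)] -> total=1
Click 2 (2,4) count=0: revealed 13 new [(1,3) (1,4) (1,5) (2,2) (2,3) (2,4) (2,5) (3,2) (3,3) (3,4) (3,5) (4,4) (4,5)] -> total=14

Answer: ......
..####
..####
..####
....##
......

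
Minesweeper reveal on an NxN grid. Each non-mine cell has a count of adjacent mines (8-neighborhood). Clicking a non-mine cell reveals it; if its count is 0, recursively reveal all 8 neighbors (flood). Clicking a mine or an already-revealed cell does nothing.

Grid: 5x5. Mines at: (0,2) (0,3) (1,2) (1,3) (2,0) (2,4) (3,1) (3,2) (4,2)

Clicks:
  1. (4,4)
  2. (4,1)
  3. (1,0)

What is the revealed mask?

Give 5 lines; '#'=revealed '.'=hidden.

Click 1 (4,4) count=0: revealed 4 new [(3,3) (3,4) (4,3) (4,4)] -> total=4
Click 2 (4,1) count=3: revealed 1 new [(4,1)] -> total=5
Click 3 (1,0) count=1: revealed 1 new [(1,0)] -> total=6

Answer: .....
#....
.....
...##
.#.##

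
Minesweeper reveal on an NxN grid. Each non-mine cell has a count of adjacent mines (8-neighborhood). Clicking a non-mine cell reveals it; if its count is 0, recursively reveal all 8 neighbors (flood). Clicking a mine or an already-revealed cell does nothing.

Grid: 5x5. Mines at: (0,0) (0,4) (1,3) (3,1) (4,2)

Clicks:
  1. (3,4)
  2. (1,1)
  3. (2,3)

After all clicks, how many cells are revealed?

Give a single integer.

Click 1 (3,4) count=0: revealed 6 new [(2,3) (2,4) (3,3) (3,4) (4,3) (4,4)] -> total=6
Click 2 (1,1) count=1: revealed 1 new [(1,1)] -> total=7
Click 3 (2,3) count=1: revealed 0 new [(none)] -> total=7

Answer: 7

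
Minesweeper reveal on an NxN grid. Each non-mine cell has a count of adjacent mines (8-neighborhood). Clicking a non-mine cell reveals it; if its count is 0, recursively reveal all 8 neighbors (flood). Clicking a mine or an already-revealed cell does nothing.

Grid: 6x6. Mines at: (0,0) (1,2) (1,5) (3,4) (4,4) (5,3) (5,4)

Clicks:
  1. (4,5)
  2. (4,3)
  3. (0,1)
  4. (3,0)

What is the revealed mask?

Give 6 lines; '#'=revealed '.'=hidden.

Click 1 (4,5) count=3: revealed 1 new [(4,5)] -> total=1
Click 2 (4,3) count=4: revealed 1 new [(4,3)] -> total=2
Click 3 (0,1) count=2: revealed 1 new [(0,1)] -> total=3
Click 4 (3,0) count=0: revealed 16 new [(1,0) (1,1) (2,0) (2,1) (2,2) (2,3) (3,0) (3,1) (3,2) (3,3) (4,0) (4,1) (4,2) (5,0) (5,1) (5,2)] -> total=19

Answer: .#....
##....
####..
####..
####.#
###...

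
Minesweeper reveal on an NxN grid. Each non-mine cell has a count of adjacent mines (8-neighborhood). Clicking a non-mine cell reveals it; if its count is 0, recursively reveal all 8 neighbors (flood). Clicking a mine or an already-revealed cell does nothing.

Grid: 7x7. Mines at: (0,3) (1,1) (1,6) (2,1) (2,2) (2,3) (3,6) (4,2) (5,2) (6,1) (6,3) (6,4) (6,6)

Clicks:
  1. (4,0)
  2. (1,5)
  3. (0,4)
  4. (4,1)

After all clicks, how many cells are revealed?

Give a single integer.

Answer: 8

Derivation:
Click 1 (4,0) count=0: revealed 6 new [(3,0) (3,1) (4,0) (4,1) (5,0) (5,1)] -> total=6
Click 2 (1,5) count=1: revealed 1 new [(1,5)] -> total=7
Click 3 (0,4) count=1: revealed 1 new [(0,4)] -> total=8
Click 4 (4,1) count=2: revealed 0 new [(none)] -> total=8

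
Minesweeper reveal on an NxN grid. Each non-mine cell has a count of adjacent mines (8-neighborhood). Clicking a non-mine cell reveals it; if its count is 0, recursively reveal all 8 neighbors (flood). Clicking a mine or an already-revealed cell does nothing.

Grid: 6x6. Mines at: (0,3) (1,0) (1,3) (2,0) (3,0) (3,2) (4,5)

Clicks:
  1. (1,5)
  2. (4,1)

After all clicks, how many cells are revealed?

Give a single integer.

Answer: 9

Derivation:
Click 1 (1,5) count=0: revealed 8 new [(0,4) (0,5) (1,4) (1,5) (2,4) (2,5) (3,4) (3,5)] -> total=8
Click 2 (4,1) count=2: revealed 1 new [(4,1)] -> total=9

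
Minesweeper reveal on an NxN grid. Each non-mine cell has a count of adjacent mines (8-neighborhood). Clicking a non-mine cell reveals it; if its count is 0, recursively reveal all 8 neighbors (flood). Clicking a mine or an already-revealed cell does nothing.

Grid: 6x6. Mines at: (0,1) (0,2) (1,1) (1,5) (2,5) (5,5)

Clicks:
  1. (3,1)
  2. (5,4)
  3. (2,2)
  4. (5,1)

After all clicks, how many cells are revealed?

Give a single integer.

Answer: 23

Derivation:
Click 1 (3,1) count=0: revealed 23 new [(1,2) (1,3) (1,4) (2,0) (2,1) (2,2) (2,3) (2,4) (3,0) (3,1) (3,2) (3,3) (3,4) (4,0) (4,1) (4,2) (4,3) (4,4) (5,0) (5,1) (5,2) (5,3) (5,4)] -> total=23
Click 2 (5,4) count=1: revealed 0 new [(none)] -> total=23
Click 3 (2,2) count=1: revealed 0 new [(none)] -> total=23
Click 4 (5,1) count=0: revealed 0 new [(none)] -> total=23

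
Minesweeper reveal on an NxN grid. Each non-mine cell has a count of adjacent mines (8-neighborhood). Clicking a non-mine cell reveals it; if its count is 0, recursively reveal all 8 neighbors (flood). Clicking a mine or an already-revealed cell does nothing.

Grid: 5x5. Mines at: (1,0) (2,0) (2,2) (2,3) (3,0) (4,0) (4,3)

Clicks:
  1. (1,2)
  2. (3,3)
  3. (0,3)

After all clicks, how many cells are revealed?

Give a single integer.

Click 1 (1,2) count=2: revealed 1 new [(1,2)] -> total=1
Click 2 (3,3) count=3: revealed 1 new [(3,3)] -> total=2
Click 3 (0,3) count=0: revealed 7 new [(0,1) (0,2) (0,3) (0,4) (1,1) (1,3) (1,4)] -> total=9

Answer: 9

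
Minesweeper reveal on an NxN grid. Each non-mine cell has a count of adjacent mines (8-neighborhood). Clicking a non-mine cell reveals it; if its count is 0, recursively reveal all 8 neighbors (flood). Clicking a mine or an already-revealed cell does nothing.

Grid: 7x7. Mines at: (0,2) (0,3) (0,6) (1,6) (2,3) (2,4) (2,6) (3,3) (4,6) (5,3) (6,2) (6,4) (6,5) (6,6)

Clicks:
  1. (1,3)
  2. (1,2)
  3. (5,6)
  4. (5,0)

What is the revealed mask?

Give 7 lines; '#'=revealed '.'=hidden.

Answer: ##.....
####...
###....
###....
###....
###...#
##.....

Derivation:
Click 1 (1,3) count=4: revealed 1 new [(1,3)] -> total=1
Click 2 (1,2) count=3: revealed 1 new [(1,2)] -> total=2
Click 3 (5,6) count=3: revealed 1 new [(5,6)] -> total=3
Click 4 (5,0) count=0: revealed 18 new [(0,0) (0,1) (1,0) (1,1) (2,0) (2,1) (2,2) (3,0) (3,1) (3,2) (4,0) (4,1) (4,2) (5,0) (5,1) (5,2) (6,0) (6,1)] -> total=21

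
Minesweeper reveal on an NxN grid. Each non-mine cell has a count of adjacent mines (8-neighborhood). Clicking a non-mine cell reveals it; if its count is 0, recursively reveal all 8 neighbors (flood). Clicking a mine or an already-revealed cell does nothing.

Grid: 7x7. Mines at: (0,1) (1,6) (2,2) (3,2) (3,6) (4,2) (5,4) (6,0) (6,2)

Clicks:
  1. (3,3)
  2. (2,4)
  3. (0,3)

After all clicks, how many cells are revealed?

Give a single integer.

Answer: 17

Derivation:
Click 1 (3,3) count=3: revealed 1 new [(3,3)] -> total=1
Click 2 (2,4) count=0: revealed 16 new [(0,2) (0,3) (0,4) (0,5) (1,2) (1,3) (1,4) (1,5) (2,3) (2,4) (2,5) (3,4) (3,5) (4,3) (4,4) (4,5)] -> total=17
Click 3 (0,3) count=0: revealed 0 new [(none)] -> total=17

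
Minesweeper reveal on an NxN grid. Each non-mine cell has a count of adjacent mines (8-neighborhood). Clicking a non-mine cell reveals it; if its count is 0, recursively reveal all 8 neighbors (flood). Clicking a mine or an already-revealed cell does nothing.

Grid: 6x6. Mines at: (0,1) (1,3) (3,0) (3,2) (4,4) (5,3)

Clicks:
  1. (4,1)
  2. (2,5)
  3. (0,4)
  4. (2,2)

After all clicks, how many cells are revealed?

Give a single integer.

Click 1 (4,1) count=2: revealed 1 new [(4,1)] -> total=1
Click 2 (2,5) count=0: revealed 8 new [(0,4) (0,5) (1,4) (1,5) (2,4) (2,5) (3,4) (3,5)] -> total=9
Click 3 (0,4) count=1: revealed 0 new [(none)] -> total=9
Click 4 (2,2) count=2: revealed 1 new [(2,2)] -> total=10

Answer: 10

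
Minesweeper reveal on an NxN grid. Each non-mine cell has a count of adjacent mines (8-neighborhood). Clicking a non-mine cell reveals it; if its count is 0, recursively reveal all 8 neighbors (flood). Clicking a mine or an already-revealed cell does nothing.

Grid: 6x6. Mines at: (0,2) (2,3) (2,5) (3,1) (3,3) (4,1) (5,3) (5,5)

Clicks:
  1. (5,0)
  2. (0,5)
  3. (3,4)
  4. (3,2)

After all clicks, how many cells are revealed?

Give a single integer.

Click 1 (5,0) count=1: revealed 1 new [(5,0)] -> total=1
Click 2 (0,5) count=0: revealed 6 new [(0,3) (0,4) (0,5) (1,3) (1,4) (1,5)] -> total=7
Click 3 (3,4) count=3: revealed 1 new [(3,4)] -> total=8
Click 4 (3,2) count=4: revealed 1 new [(3,2)] -> total=9

Answer: 9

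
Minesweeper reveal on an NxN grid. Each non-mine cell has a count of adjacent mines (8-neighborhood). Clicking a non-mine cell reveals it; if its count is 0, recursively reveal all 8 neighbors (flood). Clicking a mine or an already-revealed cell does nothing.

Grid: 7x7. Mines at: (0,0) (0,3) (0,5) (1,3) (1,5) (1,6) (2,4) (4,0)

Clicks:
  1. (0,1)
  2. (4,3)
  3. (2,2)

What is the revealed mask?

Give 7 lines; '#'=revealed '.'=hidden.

Click 1 (0,1) count=1: revealed 1 new [(0,1)] -> total=1
Click 2 (4,3) count=0: revealed 36 new [(1,0) (1,1) (1,2) (2,0) (2,1) (2,2) (2,3) (2,5) (2,6) (3,0) (3,1) (3,2) (3,3) (3,4) (3,5) (3,6) (4,1) (4,2) (4,3) (4,4) (4,5) (4,6) (5,0) (5,1) (5,2) (5,3) (5,4) (5,5) (5,6) (6,0) (6,1) (6,2) (6,3) (6,4) (6,5) (6,6)] -> total=37
Click 3 (2,2) count=1: revealed 0 new [(none)] -> total=37

Answer: .#.....
###....
####.##
#######
.######
#######
#######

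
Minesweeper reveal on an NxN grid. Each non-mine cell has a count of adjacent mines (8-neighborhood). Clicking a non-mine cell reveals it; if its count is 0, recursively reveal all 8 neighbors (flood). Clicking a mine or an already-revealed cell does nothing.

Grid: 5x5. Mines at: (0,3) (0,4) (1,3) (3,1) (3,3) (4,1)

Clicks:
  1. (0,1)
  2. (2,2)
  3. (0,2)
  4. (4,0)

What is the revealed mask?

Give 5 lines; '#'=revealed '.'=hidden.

Click 1 (0,1) count=0: revealed 9 new [(0,0) (0,1) (0,2) (1,0) (1,1) (1,2) (2,0) (2,1) (2,2)] -> total=9
Click 2 (2,2) count=3: revealed 0 new [(none)] -> total=9
Click 3 (0,2) count=2: revealed 0 new [(none)] -> total=9
Click 4 (4,0) count=2: revealed 1 new [(4,0)] -> total=10

Answer: ###..
###..
###..
.....
#....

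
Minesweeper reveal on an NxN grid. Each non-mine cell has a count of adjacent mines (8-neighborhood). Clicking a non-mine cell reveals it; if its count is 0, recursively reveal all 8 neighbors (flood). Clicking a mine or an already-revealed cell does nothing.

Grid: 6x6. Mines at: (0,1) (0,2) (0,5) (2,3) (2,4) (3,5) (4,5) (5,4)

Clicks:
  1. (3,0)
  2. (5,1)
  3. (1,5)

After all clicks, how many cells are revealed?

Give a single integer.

Click 1 (3,0) count=0: revealed 18 new [(1,0) (1,1) (1,2) (2,0) (2,1) (2,2) (3,0) (3,1) (3,2) (3,3) (4,0) (4,1) (4,2) (4,3) (5,0) (5,1) (5,2) (5,3)] -> total=18
Click 2 (5,1) count=0: revealed 0 new [(none)] -> total=18
Click 3 (1,5) count=2: revealed 1 new [(1,5)] -> total=19

Answer: 19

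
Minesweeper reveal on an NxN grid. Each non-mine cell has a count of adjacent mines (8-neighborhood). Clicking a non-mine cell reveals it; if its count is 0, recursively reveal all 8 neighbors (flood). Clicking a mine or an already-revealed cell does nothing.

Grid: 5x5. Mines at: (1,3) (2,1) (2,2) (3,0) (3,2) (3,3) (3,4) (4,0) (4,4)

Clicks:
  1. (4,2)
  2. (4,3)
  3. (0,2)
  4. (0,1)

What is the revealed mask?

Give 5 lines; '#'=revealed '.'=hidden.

Answer: ###..
###..
.....
.....
..##.

Derivation:
Click 1 (4,2) count=2: revealed 1 new [(4,2)] -> total=1
Click 2 (4,3) count=4: revealed 1 new [(4,3)] -> total=2
Click 3 (0,2) count=1: revealed 1 new [(0,2)] -> total=3
Click 4 (0,1) count=0: revealed 5 new [(0,0) (0,1) (1,0) (1,1) (1,2)] -> total=8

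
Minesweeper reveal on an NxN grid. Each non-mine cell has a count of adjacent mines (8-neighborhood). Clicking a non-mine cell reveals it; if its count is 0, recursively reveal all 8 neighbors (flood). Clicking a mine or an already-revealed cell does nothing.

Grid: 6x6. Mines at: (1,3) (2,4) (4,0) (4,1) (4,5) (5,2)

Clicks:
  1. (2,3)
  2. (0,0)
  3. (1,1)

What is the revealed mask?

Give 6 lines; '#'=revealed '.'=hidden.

Answer: ###...
###...
####..
###...
......
......

Derivation:
Click 1 (2,3) count=2: revealed 1 new [(2,3)] -> total=1
Click 2 (0,0) count=0: revealed 12 new [(0,0) (0,1) (0,2) (1,0) (1,1) (1,2) (2,0) (2,1) (2,2) (3,0) (3,1) (3,2)] -> total=13
Click 3 (1,1) count=0: revealed 0 new [(none)] -> total=13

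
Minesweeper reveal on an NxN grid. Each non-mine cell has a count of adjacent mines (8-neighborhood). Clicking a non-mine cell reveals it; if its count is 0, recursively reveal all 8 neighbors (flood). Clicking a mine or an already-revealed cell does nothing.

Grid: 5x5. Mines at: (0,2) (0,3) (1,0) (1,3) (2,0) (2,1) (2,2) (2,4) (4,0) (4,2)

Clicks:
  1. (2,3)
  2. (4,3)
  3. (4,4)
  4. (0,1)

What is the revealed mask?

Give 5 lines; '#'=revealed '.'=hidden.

Answer: .#...
.....
...#.
...##
...##

Derivation:
Click 1 (2,3) count=3: revealed 1 new [(2,3)] -> total=1
Click 2 (4,3) count=1: revealed 1 new [(4,3)] -> total=2
Click 3 (4,4) count=0: revealed 3 new [(3,3) (3,4) (4,4)] -> total=5
Click 4 (0,1) count=2: revealed 1 new [(0,1)] -> total=6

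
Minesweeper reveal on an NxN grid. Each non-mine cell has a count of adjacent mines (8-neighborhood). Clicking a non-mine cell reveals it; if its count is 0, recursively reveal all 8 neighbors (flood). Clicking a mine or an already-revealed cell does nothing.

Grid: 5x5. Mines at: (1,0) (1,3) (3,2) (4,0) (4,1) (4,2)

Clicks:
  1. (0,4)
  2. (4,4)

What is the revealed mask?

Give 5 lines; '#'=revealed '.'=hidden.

Click 1 (0,4) count=1: revealed 1 new [(0,4)] -> total=1
Click 2 (4,4) count=0: revealed 6 new [(2,3) (2,4) (3,3) (3,4) (4,3) (4,4)] -> total=7

Answer: ....#
.....
...##
...##
...##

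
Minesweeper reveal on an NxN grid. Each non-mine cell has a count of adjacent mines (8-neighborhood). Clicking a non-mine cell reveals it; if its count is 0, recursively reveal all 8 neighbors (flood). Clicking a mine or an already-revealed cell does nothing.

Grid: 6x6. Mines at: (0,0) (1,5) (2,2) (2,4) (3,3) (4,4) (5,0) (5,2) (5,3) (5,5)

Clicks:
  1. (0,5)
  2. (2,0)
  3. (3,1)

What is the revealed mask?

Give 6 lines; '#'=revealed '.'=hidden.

Answer: .....#
##....
##....
##....
##....
......

Derivation:
Click 1 (0,5) count=1: revealed 1 new [(0,5)] -> total=1
Click 2 (2,0) count=0: revealed 8 new [(1,0) (1,1) (2,0) (2,1) (3,0) (3,1) (4,0) (4,1)] -> total=9
Click 3 (3,1) count=1: revealed 0 new [(none)] -> total=9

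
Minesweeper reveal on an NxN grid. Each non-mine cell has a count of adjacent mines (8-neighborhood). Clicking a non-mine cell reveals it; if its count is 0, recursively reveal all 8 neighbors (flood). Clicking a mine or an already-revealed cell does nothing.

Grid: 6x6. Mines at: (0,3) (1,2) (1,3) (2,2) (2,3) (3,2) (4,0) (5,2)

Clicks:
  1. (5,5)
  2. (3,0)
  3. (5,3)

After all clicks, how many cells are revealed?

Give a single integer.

Click 1 (5,5) count=0: revealed 15 new [(0,4) (0,5) (1,4) (1,5) (2,4) (2,5) (3,3) (3,4) (3,5) (4,3) (4,4) (4,5) (5,3) (5,4) (5,5)] -> total=15
Click 2 (3,0) count=1: revealed 1 new [(3,0)] -> total=16
Click 3 (5,3) count=1: revealed 0 new [(none)] -> total=16

Answer: 16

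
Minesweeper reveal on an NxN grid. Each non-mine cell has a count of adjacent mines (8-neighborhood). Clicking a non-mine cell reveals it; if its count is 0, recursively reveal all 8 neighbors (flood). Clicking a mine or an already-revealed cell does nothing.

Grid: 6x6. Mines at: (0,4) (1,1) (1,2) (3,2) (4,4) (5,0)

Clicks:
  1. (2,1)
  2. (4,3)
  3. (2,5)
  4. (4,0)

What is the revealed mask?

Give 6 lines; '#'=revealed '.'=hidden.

Click 1 (2,1) count=3: revealed 1 new [(2,1)] -> total=1
Click 2 (4,3) count=2: revealed 1 new [(4,3)] -> total=2
Click 3 (2,5) count=0: revealed 9 new [(1,3) (1,4) (1,5) (2,3) (2,4) (2,5) (3,3) (3,4) (3,5)] -> total=11
Click 4 (4,0) count=1: revealed 1 new [(4,0)] -> total=12

Answer: ......
...###
.#.###
...###
#..#..
......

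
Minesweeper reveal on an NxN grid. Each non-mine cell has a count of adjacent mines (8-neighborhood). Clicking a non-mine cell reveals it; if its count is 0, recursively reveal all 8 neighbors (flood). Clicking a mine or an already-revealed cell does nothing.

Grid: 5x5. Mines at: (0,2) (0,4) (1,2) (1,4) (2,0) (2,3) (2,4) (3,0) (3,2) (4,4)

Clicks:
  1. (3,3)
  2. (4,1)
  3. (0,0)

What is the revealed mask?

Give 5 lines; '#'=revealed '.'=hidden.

Click 1 (3,3) count=4: revealed 1 new [(3,3)] -> total=1
Click 2 (4,1) count=2: revealed 1 new [(4,1)] -> total=2
Click 3 (0,0) count=0: revealed 4 new [(0,0) (0,1) (1,0) (1,1)] -> total=6

Answer: ##...
##...
.....
...#.
.#...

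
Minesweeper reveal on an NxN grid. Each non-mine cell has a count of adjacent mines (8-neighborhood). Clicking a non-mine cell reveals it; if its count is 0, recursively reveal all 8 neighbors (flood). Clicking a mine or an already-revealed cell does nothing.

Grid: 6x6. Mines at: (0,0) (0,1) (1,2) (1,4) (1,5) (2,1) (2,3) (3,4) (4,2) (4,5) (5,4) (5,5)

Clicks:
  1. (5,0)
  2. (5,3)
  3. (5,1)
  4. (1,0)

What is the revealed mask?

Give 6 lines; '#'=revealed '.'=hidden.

Click 1 (5,0) count=0: revealed 6 new [(3,0) (3,1) (4,0) (4,1) (5,0) (5,1)] -> total=6
Click 2 (5,3) count=2: revealed 1 new [(5,3)] -> total=7
Click 3 (5,1) count=1: revealed 0 new [(none)] -> total=7
Click 4 (1,0) count=3: revealed 1 new [(1,0)] -> total=8

Answer: ......
#.....
......
##....
##....
##.#..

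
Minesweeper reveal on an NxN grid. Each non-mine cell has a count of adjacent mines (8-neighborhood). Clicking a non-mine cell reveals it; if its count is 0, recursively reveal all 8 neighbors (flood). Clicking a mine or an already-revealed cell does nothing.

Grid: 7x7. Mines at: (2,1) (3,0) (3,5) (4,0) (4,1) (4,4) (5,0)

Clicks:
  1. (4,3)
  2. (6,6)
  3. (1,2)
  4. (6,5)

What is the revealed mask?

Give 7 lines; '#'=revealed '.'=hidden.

Answer: .......
..#....
.......
.......
...#.##
.######
.######

Derivation:
Click 1 (4,3) count=1: revealed 1 new [(4,3)] -> total=1
Click 2 (6,6) count=0: revealed 14 new [(4,5) (4,6) (5,1) (5,2) (5,3) (5,4) (5,5) (5,6) (6,1) (6,2) (6,3) (6,4) (6,5) (6,6)] -> total=15
Click 3 (1,2) count=1: revealed 1 new [(1,2)] -> total=16
Click 4 (6,5) count=0: revealed 0 new [(none)] -> total=16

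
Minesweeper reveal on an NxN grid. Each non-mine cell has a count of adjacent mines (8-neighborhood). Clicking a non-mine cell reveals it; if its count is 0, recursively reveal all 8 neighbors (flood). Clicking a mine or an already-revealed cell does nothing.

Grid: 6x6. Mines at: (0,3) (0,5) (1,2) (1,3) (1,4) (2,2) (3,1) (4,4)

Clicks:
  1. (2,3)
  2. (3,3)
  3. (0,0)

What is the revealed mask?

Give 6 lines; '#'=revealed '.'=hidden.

Answer: ##....
##....
##.#..
...#..
......
......

Derivation:
Click 1 (2,3) count=4: revealed 1 new [(2,3)] -> total=1
Click 2 (3,3) count=2: revealed 1 new [(3,3)] -> total=2
Click 3 (0,0) count=0: revealed 6 new [(0,0) (0,1) (1,0) (1,1) (2,0) (2,1)] -> total=8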